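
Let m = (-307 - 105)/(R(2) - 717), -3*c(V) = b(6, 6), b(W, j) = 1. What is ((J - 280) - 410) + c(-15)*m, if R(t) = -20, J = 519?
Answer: -378493/2211 ≈ -171.19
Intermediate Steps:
c(V) = -⅓ (c(V) = -⅓*1 = -⅓)
m = 412/737 (m = (-307 - 105)/(-20 - 717) = -412/(-737) = -412*(-1/737) = 412/737 ≈ 0.55902)
((J - 280) - 410) + c(-15)*m = ((519 - 280) - 410) - ⅓*412/737 = (239 - 410) - 412/2211 = -171 - 412/2211 = -378493/2211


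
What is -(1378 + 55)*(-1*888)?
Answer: 1272504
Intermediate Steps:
-(1378 + 55)*(-1*888) = -1433*(-888) = -1*(-1272504) = 1272504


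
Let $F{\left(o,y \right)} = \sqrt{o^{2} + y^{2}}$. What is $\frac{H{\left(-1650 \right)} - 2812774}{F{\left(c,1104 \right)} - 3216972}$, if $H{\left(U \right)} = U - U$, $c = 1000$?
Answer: $\frac{1131076900041}{1293613328746} + \frac{1406387 \sqrt{34669}}{646806664373} \approx 0.87476$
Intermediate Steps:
$H{\left(U \right)} = 0$
$\frac{H{\left(-1650 \right)} - 2812774}{F{\left(c,1104 \right)} - 3216972} = \frac{0 - 2812774}{\sqrt{1000^{2} + 1104^{2}} - 3216972} = - \frac{2812774}{\sqrt{1000000 + 1218816} - 3216972} = - \frac{2812774}{\sqrt{2218816} - 3216972} = - \frac{2812774}{8 \sqrt{34669} - 3216972} = - \frac{2812774}{-3216972 + 8 \sqrt{34669}}$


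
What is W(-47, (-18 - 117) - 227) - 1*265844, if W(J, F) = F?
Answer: -266206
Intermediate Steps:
W(-47, (-18 - 117) - 227) - 1*265844 = ((-18 - 117) - 227) - 1*265844 = (-135 - 227) - 265844 = -362 - 265844 = -266206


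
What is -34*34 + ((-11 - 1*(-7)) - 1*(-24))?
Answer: -1136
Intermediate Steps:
-34*34 + ((-11 - 1*(-7)) - 1*(-24)) = -1156 + ((-11 + 7) + 24) = -1156 + (-4 + 24) = -1156 + 20 = -1136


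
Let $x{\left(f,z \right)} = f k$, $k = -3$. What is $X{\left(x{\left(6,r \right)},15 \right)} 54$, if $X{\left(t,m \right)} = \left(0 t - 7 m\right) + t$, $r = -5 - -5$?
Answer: $-6642$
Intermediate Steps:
$r = 0$ ($r = -5 + 5 = 0$)
$x{\left(f,z \right)} = - 3 f$ ($x{\left(f,z \right)} = f \left(-3\right) = - 3 f$)
$X{\left(t,m \right)} = t - 7 m$ ($X{\left(t,m \right)} = \left(0 - 7 m\right) + t = - 7 m + t = t - 7 m$)
$X{\left(x{\left(6,r \right)},15 \right)} 54 = \left(\left(-3\right) 6 - 105\right) 54 = \left(-18 - 105\right) 54 = \left(-123\right) 54 = -6642$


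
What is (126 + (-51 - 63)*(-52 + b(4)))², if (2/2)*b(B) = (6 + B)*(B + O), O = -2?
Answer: 14243076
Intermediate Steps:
b(B) = (-2 + B)*(6 + B) (b(B) = (6 + B)*(B - 2) = (6 + B)*(-2 + B) = (-2 + B)*(6 + B))
(126 + (-51 - 63)*(-52 + b(4)))² = (126 + (-51 - 63)*(-52 + (-12 + 4² + 4*4)))² = (126 - 114*(-52 + (-12 + 16 + 16)))² = (126 - 114*(-52 + 20))² = (126 - 114*(-32))² = (126 + 3648)² = 3774² = 14243076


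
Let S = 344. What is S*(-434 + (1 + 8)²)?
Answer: -121432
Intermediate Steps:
S*(-434 + (1 + 8)²) = 344*(-434 + (1 + 8)²) = 344*(-434 + 9²) = 344*(-434 + 81) = 344*(-353) = -121432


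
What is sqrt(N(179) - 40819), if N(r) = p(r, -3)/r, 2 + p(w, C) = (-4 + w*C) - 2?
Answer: I*sqrt(1307979134)/179 ≈ 202.04*I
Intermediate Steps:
p(w, C) = -8 + C*w (p(w, C) = -2 + ((-4 + w*C) - 2) = -2 + ((-4 + C*w) - 2) = -2 + (-6 + C*w) = -8 + C*w)
N(r) = (-8 - 3*r)/r
sqrt(N(179) - 40819) = sqrt((-3 - 8/179) - 40819) = sqrt(-545/179 - 40819) = sqrt(-7307146/179) = I*sqrt(1307979134)/179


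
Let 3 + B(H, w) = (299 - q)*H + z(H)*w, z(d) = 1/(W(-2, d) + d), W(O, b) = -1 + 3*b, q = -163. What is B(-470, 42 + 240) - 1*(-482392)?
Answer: 166311029/627 ≈ 2.6525e+5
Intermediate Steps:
z(d) = 1/(-1 + 4*d) (z(d) = 1/((-1 + 3*d) + d) = 1/(-1 + 4*d))
B(H, w) = -3 + 462*H + w/(-1 + 4*H) (B(H, w) = -3 + ((299 - 1*(-163))*H + w/(-1 + 4*H)) = -3 + ((299 + 163)*H + w/(-1 + 4*H)) = -3 + (462*H + w/(-1 + 4*H)) = -3 + 462*H + w/(-1 + 4*H))
B(-470, 42 + 240) - 1*(-482392) = (3 + (42 + 240) - 474*(-470) + 1848*(-470)**2)/(-1 + 4*(-470)) - 1*(-482392) = (3 + 282 + 222780 + 1848*220900)/(-1 - 1880) + 482392 = (3 + 282 + 222780 + 408223200)/(-1881) + 482392 = -1/1881*408446265 + 482392 = -136148755/627 + 482392 = 166311029/627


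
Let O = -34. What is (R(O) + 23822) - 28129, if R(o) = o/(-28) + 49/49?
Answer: -60267/14 ≈ -4304.8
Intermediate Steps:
R(o) = 1 - o/28 (R(o) = o*(-1/28) + 49*(1/49) = -o/28 + 1 = 1 - o/28)
(R(O) + 23822) - 28129 = ((1 - 1/28*(-34)) + 23822) - 28129 = ((1 + 17/14) + 23822) - 28129 = (31/14 + 23822) - 28129 = 333539/14 - 28129 = -60267/14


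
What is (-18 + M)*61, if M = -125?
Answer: -8723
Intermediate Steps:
(-18 + M)*61 = (-18 - 125)*61 = -143*61 = -8723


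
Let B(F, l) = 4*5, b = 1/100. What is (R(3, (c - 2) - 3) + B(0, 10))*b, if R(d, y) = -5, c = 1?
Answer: 3/20 ≈ 0.15000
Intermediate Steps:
b = 1/100 ≈ 0.010000
B(F, l) = 20
(R(3, (c - 2) - 3) + B(0, 10))*b = (-5 + 20)*(1/100) = 15*(1/100) = 3/20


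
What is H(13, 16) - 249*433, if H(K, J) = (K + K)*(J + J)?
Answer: -106985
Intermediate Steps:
H(K, J) = 4*J*K (H(K, J) = (2*K)*(2*J) = 4*J*K)
H(13, 16) - 249*433 = 4*16*13 - 249*433 = 832 - 107817 = -106985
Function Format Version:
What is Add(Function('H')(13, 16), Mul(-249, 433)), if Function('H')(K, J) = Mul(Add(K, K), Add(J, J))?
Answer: -106985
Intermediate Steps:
Function('H')(K, J) = Mul(4, J, K) (Function('H')(K, J) = Mul(Mul(2, K), Mul(2, J)) = Mul(4, J, K))
Add(Function('H')(13, 16), Mul(-249, 433)) = Add(Mul(4, 16, 13), Mul(-249, 433)) = Add(832, -107817) = -106985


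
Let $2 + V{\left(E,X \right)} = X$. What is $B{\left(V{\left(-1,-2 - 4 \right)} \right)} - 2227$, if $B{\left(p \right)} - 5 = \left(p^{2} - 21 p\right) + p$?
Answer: $-1998$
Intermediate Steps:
$V{\left(E,X \right)} = -2 + X$
$B{\left(p \right)} = 5 + p^{2} - 20 p$ ($B{\left(p \right)} = 5 + \left(\left(p^{2} - 21 p\right) + p\right) = 5 + \left(p^{2} - 20 p\right) = 5 + p^{2} - 20 p$)
$B{\left(V{\left(-1,-2 - 4 \right)} \right)} - 2227 = \left(5 + \left(-2 - 6\right)^{2} - 20 \left(-2 - 6\right)\right) - 2227 = \left(5 + \left(-8\right)^{2} - -160\right) - 2227 = \left(5 + 64 + 160\right) - 2227 = 229 - 2227 = -1998$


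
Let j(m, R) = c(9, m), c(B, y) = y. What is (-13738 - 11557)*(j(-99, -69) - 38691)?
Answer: 981193050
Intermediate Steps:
j(m, R) = m
(-13738 - 11557)*(j(-99, -69) - 38691) = (-13738 - 11557)*(-99 - 38691) = -25295*(-38790) = 981193050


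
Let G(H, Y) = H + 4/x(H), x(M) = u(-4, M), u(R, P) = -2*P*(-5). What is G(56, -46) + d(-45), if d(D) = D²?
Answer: 291341/140 ≈ 2081.0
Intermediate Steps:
u(R, P) = 10*P
x(M) = 10*M
G(H, Y) = H + 2/(5*H) (G(H, Y) = H + 4/((10*H)) = H + 4*(1/(10*H)) = H + 2/(5*H))
G(56, -46) + d(-45) = (56 + (⅖)/56) + (-45)² = (56 + (⅖)*(1/56)) + 2025 = (56 + 1/140) + 2025 = 7841/140 + 2025 = 291341/140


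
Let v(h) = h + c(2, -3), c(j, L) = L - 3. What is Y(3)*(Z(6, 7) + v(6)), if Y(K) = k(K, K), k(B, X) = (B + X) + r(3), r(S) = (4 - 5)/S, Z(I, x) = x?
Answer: 119/3 ≈ 39.667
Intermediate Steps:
c(j, L) = -3 + L
v(h) = -6 + h (v(h) = h + (-3 - 3) = h - 6 = -6 + h)
r(S) = -1/S
k(B, X) = -⅓ + B + X (k(B, X) = (B + X) - 1/3 = (B + X) - 1*⅓ = (B + X) - ⅓ = -⅓ + B + X)
Y(K) = -⅓ + 2*K (Y(K) = -⅓ + K + K = -⅓ + 2*K)
Y(3)*(Z(6, 7) + v(6)) = (-⅓ + 2*3)*(7 + (-6 + 6)) = (-⅓ + 6)*(7 + 0) = (17/3)*7 = 119/3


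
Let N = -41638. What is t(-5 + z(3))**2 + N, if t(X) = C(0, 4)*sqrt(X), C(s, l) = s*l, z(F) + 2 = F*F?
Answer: -41638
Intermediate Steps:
z(F) = -2 + F**2 (z(F) = -2 + F*F = -2 + F**2)
C(s, l) = l*s
t(X) = 0 (t(X) = (4*0)*sqrt(X) = 0*sqrt(X) = 0)
t(-5 + z(3))**2 + N = 0**2 - 41638 = 0 - 41638 = -41638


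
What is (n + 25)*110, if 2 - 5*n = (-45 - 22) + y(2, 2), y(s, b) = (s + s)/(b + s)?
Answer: 4246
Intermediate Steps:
y(s, b) = 2*s/(b + s) (y(s, b) = (2*s)/(b + s) = 2*s/(b + s))
n = 68/5 (n = ⅖ - ((-45 - 22) + 2*2/(2 + 2))/5 = ⅖ - (-67 + 2*2/4)/5 = ⅖ - (-67 + 2*2*(¼))/5 = ⅖ - (-67 + 1)/5 = ⅖ - ⅕*(-66) = ⅖ + 66/5 = 68/5 ≈ 13.600)
(n + 25)*110 = (68/5 + 25)*110 = (193/5)*110 = 4246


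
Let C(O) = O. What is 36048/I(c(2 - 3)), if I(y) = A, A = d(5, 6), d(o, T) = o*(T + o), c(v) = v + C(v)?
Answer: 36048/55 ≈ 655.42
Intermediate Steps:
c(v) = 2*v (c(v) = v + v = 2*v)
A = 55 (A = 5*(6 + 5) = 5*11 = 55)
I(y) = 55
36048/I(c(2 - 3)) = 36048/55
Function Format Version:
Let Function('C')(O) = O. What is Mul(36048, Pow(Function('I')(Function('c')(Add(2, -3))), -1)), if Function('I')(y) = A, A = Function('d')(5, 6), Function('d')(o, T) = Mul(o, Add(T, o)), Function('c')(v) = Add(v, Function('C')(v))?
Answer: Rational(36048, 55) ≈ 655.42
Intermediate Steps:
Function('c')(v) = Mul(2, v) (Function('c')(v) = Add(v, v) = Mul(2, v))
A = 55 (A = Mul(5, Add(6, 5)) = Mul(5, 11) = 55)
Function('I')(y) = 55
Mul(36048, Pow(Function('I')(Function('c')(Add(2, -3))), -1)) = Mul(36048, Pow(55, -1)) = Mul(36048, Rational(1, 55)) = Rational(36048, 55)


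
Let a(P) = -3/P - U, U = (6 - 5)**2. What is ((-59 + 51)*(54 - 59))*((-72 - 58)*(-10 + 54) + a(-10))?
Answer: -228828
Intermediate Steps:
U = 1 (U = 1**2 = 1)
a(P) = -1 - 3/P (a(P) = -3/P - 1*1 = -3/P - 1 = -1 - 3/P)
((-59 + 51)*(54 - 59))*((-72 - 58)*(-10 + 54) + a(-10)) = ((-59 + 51)*(54 - 59))*((-72 - 58)*(-10 + 54) + (-3 - 1*(-10))/(-10)) = (-8*(-5))*(-130*44 - (-3 + 10)/10) = 40*(-5720 - 1/10*7) = 40*(-5720 - 7/10) = 40*(-57207/10) = -228828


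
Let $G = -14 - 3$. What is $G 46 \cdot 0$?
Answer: $0$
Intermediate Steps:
$G = -17$ ($G = -14 - 3 = -17$)
$G 46 \cdot 0 = \left(-17\right) 46 \cdot 0 = \left(-782\right) 0 = 0$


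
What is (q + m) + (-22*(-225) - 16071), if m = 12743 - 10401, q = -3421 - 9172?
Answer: -21372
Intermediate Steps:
q = -12593
m = 2342
(q + m) + (-22*(-225) - 16071) = (-12593 + 2342) + (-22*(-225) - 16071) = -10251 + (4950 - 16071) = -10251 - 11121 = -21372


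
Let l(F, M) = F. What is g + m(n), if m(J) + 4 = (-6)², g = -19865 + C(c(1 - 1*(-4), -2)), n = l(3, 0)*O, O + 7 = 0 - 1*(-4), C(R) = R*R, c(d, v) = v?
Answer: -19829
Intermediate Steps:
C(R) = R²
O = -3 (O = -7 + (0 - 1*(-4)) = -7 + (0 + 4) = -7 + 4 = -3)
n = -9 (n = 3*(-3) = -9)
g = -19861 (g = -19865 + (-2)² = -19865 + 4 = -19861)
m(J) = 32 (m(J) = -4 + (-6)² = -4 + 36 = 32)
g + m(n) = -19861 + 32 = -19829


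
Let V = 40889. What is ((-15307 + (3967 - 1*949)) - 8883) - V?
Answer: -62061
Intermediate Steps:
((-15307 + (3967 - 1*949)) - 8883) - V = ((-15307 + (3967 - 1*949)) - 8883) - 1*40889 = ((-15307 + (3967 - 949)) - 8883) - 40889 = ((-15307 + 3018) - 8883) - 40889 = (-12289 - 8883) - 40889 = -21172 - 40889 = -62061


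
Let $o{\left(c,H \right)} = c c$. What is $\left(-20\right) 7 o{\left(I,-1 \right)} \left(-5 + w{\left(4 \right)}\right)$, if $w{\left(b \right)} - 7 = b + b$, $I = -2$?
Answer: $-5600$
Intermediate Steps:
$w{\left(b \right)} = 7 + 2 b$ ($w{\left(b \right)} = 7 + \left(b + b\right) = 7 + 2 b$)
$o{\left(c,H \right)} = c^{2}$
$\left(-20\right) 7 o{\left(I,-1 \right)} \left(-5 + w{\left(4 \right)}\right) = \left(-20\right) 7 \left(-2\right)^{2} \left(-5 + \left(7 + 2 \cdot 4\right)\right) = - 140 \cdot 4 \left(-5 + \left(7 + 8\right)\right) = - 140 \cdot 4 \left(-5 + 15\right) = - 140 \cdot 4 \cdot 10 = \left(-140\right) 40 = -5600$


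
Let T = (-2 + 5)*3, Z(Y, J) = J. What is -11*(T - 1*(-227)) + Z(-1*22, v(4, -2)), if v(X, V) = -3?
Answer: -2599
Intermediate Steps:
T = 9 (T = 3*3 = 9)
-11*(T - 1*(-227)) + Z(-1*22, v(4, -2)) = -11*(9 - 1*(-227)) - 3 = -11*(9 + 227) - 3 = -11*236 - 3 = -2596 - 3 = -2599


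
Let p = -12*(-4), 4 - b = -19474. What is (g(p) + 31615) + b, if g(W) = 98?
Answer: 51191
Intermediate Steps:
b = 19478 (b = 4 - 1*(-19474) = 4 + 19474 = 19478)
p = 48
(g(p) + 31615) + b = (98 + 31615) + 19478 = 31713 + 19478 = 51191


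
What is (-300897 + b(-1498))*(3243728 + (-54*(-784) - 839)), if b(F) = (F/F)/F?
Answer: -1480794494829075/1498 ≈ -9.8851e+11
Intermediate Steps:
b(F) = 1/F
(-300897 + b(-1498))*(3243728 + (-54*(-784) - 839)) = (-300897 + 1/(-1498))*(3243728 + (-54*(-784) - 839)) = (-300897 - 1/1498)*(3243728 + (42336 - 839)) = -450743707*(3243728 + 41497)/1498 = -450743707/1498*3285225 = -1480794494829075/1498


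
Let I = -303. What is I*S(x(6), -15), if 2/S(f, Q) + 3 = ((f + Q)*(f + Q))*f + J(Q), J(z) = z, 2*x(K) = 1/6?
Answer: -1047168/937 ≈ -1117.6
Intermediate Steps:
x(K) = 1/12 (x(K) = (½)/6 = (½)*(⅙) = 1/12)
S(f, Q) = 2/(-3 + Q + f*(Q + f)²) (S(f, Q) = 2/(-3 + (((f + Q)*(f + Q))*f + Q)) = 2/(-3 + (((Q + f)*(Q + f))*f + Q)) = 2/(-3 + ((Q + f)²*f + Q)) = 2/(-3 + (f*(Q + f)² + Q)) = 2/(-3 + (Q + f*(Q + f)²)) = 2/(-3 + Q + f*(Q + f)²))
I*S(x(6), -15) = -606/(-3 - 15 + (-15 + 1/12)²/12) = -606/(-3 - 15 + (-179/12)²/12) = -606/(-3 - 15 + (1/12)*(32041/144)) = -606/(-3 - 15 + 32041/1728) = -606/937/1728 = -606*1728/937 = -303*3456/937 = -1047168/937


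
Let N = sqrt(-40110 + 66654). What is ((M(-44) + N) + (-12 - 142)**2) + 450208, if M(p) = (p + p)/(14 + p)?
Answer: 7108904/15 + 4*sqrt(1659) ≈ 4.7409e+5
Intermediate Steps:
M(p) = 2*p/(14 + p) (M(p) = (2*p)/(14 + p) = 2*p/(14 + p))
N = 4*sqrt(1659) (N = sqrt(26544) = 4*sqrt(1659) ≈ 162.92)
((M(-44) + N) + (-12 - 142)**2) + 450208 = ((2*(-44)/(14 - 44) + 4*sqrt(1659)) + (-12 - 142)**2) + 450208 = ((2*(-44)/(-30) + 4*sqrt(1659)) + (-154)**2) + 450208 = ((2*(-44)*(-1/30) + 4*sqrt(1659)) + 23716) + 450208 = ((44/15 + 4*sqrt(1659)) + 23716) + 450208 = (355784/15 + 4*sqrt(1659)) + 450208 = 7108904/15 + 4*sqrt(1659)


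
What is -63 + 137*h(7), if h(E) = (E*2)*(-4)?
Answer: -7735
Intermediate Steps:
h(E) = -8*E (h(E) = (2*E)*(-4) = -8*E)
-63 + 137*h(7) = -63 + 137*(-8*7) = -63 + 137*(-56) = -63 - 7672 = -7735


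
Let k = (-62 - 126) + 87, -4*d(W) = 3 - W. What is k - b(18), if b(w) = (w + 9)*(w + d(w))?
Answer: -2753/4 ≈ -688.25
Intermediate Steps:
d(W) = -3/4 + W/4 (d(W) = -(3 - W)/4 = -3/4 + W/4)
k = -101 (k = -188 + 87 = -101)
b(w) = (9 + w)*(-3/4 + 5*w/4) (b(w) = (w + 9)*(w + (-3/4 + w/4)) = (9 + w)*(-3/4 + 5*w/4))
k - b(18) = -101 - (-27/4 + (5/4)*18**2 + (21/2)*18) = -101 - (-27/4 + (5/4)*324 + 189) = -101 - (-27/4 + 405 + 189) = -101 - 1*2349/4 = -101 - 2349/4 = -2753/4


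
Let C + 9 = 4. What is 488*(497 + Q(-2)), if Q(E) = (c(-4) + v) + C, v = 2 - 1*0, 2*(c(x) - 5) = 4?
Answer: 244488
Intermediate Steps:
C = -5 (C = -9 + 4 = -5)
c(x) = 7 (c(x) = 5 + (½)*4 = 5 + 2 = 7)
v = 2 (v = 2 + 0 = 2)
Q(E) = 4 (Q(E) = (7 + 2) - 5 = 9 - 5 = 4)
488*(497 + Q(-2)) = 488*(497 + 4) = 488*501 = 244488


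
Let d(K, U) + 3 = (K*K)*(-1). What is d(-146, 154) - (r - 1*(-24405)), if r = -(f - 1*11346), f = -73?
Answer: -57143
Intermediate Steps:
d(K, U) = -3 - K² (d(K, U) = -3 + (K*K)*(-1) = -3 + K²*(-1) = -3 - K²)
r = 11419 (r = -(-73 - 1*11346) = -(-73 - 11346) = -1*(-11419) = 11419)
d(-146, 154) - (r - 1*(-24405)) = (-3 - 1*(-146)²) - (11419 - 1*(-24405)) = (-3 - 1*21316) - (11419 + 24405) = (-3 - 21316) - 1*35824 = -21319 - 35824 = -57143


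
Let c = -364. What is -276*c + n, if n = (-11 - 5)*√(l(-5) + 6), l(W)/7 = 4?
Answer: 100464 - 16*√34 ≈ 1.0037e+5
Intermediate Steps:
l(W) = 28 (l(W) = 7*4 = 28)
n = -16*√34 (n = (-11 - 5)*√(28 + 6) = -16*√34 ≈ -93.295)
-276*c + n = -276*(-364) - 16*√34 = 100464 - 16*√34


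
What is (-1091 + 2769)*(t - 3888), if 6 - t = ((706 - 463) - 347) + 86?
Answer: -6483792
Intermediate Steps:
t = 24 (t = 6 - (((706 - 463) - 347) + 86) = 6 - ((243 - 347) + 86) = 6 - (-104 + 86) = 6 - 1*(-18) = 6 + 18 = 24)
(-1091 + 2769)*(t - 3888) = (-1091 + 2769)*(24 - 3888) = 1678*(-3864) = -6483792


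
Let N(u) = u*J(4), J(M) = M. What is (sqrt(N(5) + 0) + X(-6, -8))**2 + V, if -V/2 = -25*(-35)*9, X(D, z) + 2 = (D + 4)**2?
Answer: -15726 + 8*sqrt(5) ≈ -15708.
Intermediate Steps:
X(D, z) = -2 + (4 + D)**2 (X(D, z) = -2 + (D + 4)**2 = -2 + (4 + D)**2)
V = -15750 (V = -2*(-25*(-35))*9 = -1750*9 = -2*7875 = -15750)
N(u) = 4*u (N(u) = u*4 = 4*u)
(sqrt(N(5) + 0) + X(-6, -8))**2 + V = (sqrt(4*5 + 0) + (-2 + (4 - 6)**2))**2 - 15750 = (sqrt(20 + 0) + (-2 + (-2)**2))**2 - 15750 = (sqrt(20) + (-2 + 4))**2 - 15750 = (2*sqrt(5) + 2)**2 - 15750 = (2 + 2*sqrt(5))**2 - 15750 = -15750 + (2 + 2*sqrt(5))**2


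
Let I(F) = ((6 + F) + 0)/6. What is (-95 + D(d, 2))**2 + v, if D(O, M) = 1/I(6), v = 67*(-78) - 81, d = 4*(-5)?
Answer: 14493/4 ≈ 3623.3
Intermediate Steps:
d = -20
I(F) = 1 + F/6 (I(F) = (6 + F)*(1/6) = 1 + F/6)
v = -5307 (v = -5226 - 81 = -5307)
D(O, M) = 1/2 (D(O, M) = 1/(1 + (1/6)*6) = 1/(1 + 1) = 1/2)
(-95 + D(d, 2))**2 + v = (-95 + 1/2)**2 - 5307 = (-189/2)**2 - 5307 = 35721/4 - 5307 = 14493/4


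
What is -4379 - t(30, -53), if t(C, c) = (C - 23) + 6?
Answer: -4392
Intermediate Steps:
t(C, c) = -17 + C (t(C, c) = (-23 + C) + 6 = -17 + C)
-4379 - t(30, -53) = -4379 - (-17 + 30) = -4379 - 1*13 = -4379 - 13 = -4392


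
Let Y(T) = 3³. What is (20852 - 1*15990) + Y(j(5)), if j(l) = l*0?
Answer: 4889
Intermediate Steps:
j(l) = 0
Y(T) = 27
(20852 - 1*15990) + Y(j(5)) = (20852 - 1*15990) + 27 = (20852 - 15990) + 27 = 4862 + 27 = 4889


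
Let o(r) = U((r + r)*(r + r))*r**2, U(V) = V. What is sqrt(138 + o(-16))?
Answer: sqrt(262282) ≈ 512.13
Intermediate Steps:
o(r) = 4*r**4 (o(r) = ((r + r)*(r + r))*r**2 = ((2*r)*(2*r))*r**2 = (4*r**2)*r**2 = 4*r**4)
sqrt(138 + o(-16)) = sqrt(138 + 4*(-16)**4) = sqrt(138 + 4*65536) = sqrt(138 + 262144) = sqrt(262282)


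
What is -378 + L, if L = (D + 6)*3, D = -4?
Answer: -372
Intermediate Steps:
L = 6 (L = (-4 + 6)*3 = 2*3 = 6)
-378 + L = -378 + 6 = -372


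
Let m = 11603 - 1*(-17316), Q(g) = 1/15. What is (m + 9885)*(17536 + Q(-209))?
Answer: 10207042964/15 ≈ 6.8047e+8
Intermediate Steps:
Q(g) = 1/15
m = 28919 (m = 11603 + 17316 = 28919)
(m + 9885)*(17536 + Q(-209)) = (28919 + 9885)*(17536 + 1/15) = 38804*(263041/15) = 10207042964/15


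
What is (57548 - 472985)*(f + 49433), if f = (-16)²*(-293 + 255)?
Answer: -16494926085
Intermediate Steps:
f = -9728 (f = 256*(-38) = -9728)
(57548 - 472985)*(f + 49433) = (57548 - 472985)*(-9728 + 49433) = -415437*39705 = -16494926085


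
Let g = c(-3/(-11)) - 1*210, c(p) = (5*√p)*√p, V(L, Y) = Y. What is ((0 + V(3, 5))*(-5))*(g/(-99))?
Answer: -6375/121 ≈ -52.686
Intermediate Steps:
c(p) = 5*p
g = -2295/11 (g = 5*(-3/(-11)) - 1*210 = 5*(-3*(-1/11)) - 210 = 5*(3/11) - 210 = 15/11 - 210 = -2295/11 ≈ -208.64)
((0 + V(3, 5))*(-5))*(g/(-99)) = ((0 + 5)*(-5))*(-2295/11/(-99)) = (5*(-5))*(-2295/11*(-1/99)) = -25*255/121 = -6375/121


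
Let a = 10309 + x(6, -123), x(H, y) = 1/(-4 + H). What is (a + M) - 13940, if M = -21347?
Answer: -49955/2 ≈ -24978.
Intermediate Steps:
a = 20619/2 (a = 10309 + 1/(-4 + 6) = 10309 + 1/2 = 20619/2 ≈ 10310.)
(a + M) - 13940 = (20619/2 - 21347) - 13940 = -22075/2 - 13940 = -49955/2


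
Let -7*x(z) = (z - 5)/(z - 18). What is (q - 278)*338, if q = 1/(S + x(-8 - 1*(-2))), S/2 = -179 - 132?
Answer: -755380964/8039 ≈ -93965.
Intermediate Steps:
S = -622 (S = 2*(-179 - 132) = 2*(-311) = -622)
x(z) = -(-5 + z)/(7*(-18 + z)) (x(z) = -(z - 5)/(7*(z - 18)) = -(-5 + z)/(7*(-18 + z)))
q = -168/104507 (q = 1/(-622 + (5 - (-8 - 1*(-2)))/(7*(-18 + (-8 - 1*(-2))))) = 1/(-622 + (5 - (-8 + 2))/(7*(-18 + (-8 + 2)))) = 1/(-622 + (5 - 1*(-6))/(7*(-18 - 6))) = 1/(-622 + (⅐)*(5 + 6)/(-24)) = 1/(-622 + (⅐)*(-1/24)*11) = 1/(-622 - 11/168) = 1/(-104507/168) = -168/104507 ≈ -0.0016075)
(q - 278)*338 = (-168/104507 - 278)*338 = -29053114/104507*338 = -755380964/8039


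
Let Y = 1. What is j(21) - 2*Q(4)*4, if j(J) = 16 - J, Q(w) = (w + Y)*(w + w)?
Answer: -325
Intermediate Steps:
Q(w) = 2*w*(1 + w) (Q(w) = (w + 1)*(w + w) = (1 + w)*(2*w) = 2*w*(1 + w))
j(21) - 2*Q(4)*4 = (16 - 1*21) - 4*4*(1 + 4)*4 = (16 - 21) - 4*4*5*4 = -5 - 2*40*4 = -5 - 80*4 = -5 - 320 = -325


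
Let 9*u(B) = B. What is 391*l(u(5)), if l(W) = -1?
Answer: -391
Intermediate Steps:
u(B) = B/9
391*l(u(5)) = 391*(-1) = -391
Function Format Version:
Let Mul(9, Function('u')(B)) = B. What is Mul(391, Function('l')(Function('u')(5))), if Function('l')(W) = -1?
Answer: -391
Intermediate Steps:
Function('u')(B) = Mul(Rational(1, 9), B)
Mul(391, Function('l')(Function('u')(5))) = Mul(391, -1) = -391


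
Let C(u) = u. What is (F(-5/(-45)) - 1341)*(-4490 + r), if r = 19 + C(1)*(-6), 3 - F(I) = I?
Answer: 53916511/9 ≈ 5.9907e+6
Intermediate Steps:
F(I) = 3 - I
r = 13 (r = 19 + 1*(-6) = 19 - 6 = 13)
(F(-5/(-45)) - 1341)*(-4490 + r) = ((3 - (-5)/(-45)) - 1341)*(-4490 + 13) = ((3 - (-5)*(-1)/45) - 1341)*(-4477) = ((3 - 1*⅑) - 1341)*(-4477) = ((3 - ⅑) - 1341)*(-4477) = (26/9 - 1341)*(-4477) = -12043/9*(-4477) = 53916511/9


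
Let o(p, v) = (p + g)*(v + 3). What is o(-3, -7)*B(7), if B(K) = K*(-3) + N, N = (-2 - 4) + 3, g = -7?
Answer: -960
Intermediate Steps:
N = -3 (N = -6 + 3 = -3)
B(K) = -3 - 3*K (B(K) = K*(-3) - 3 = -3*K - 3 = -3 - 3*K)
o(p, v) = (-7 + p)*(3 + v) (o(p, v) = (p - 7)*(v + 3) = (-7 + p)*(3 + v))
o(-3, -7)*B(7) = (-21 - 7*(-7) + 3*(-3) - 3*(-7))*(-3 - 3*7) = (-21 + 49 - 9 + 21)*(-3 - 21) = 40*(-24) = -960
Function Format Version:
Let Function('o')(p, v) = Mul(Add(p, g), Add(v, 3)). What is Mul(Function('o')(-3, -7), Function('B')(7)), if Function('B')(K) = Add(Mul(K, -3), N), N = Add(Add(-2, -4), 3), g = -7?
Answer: -960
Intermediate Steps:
N = -3 (N = Add(-6, 3) = -3)
Function('B')(K) = Add(-3, Mul(-3, K)) (Function('B')(K) = Add(Mul(K, -3), -3) = Add(Mul(-3, K), -3) = Add(-3, Mul(-3, K)))
Function('o')(p, v) = Mul(Add(-7, p), Add(3, v)) (Function('o')(p, v) = Mul(Add(p, -7), Add(v, 3)) = Mul(Add(-7, p), Add(3, v)))
Mul(Function('o')(-3, -7), Function('B')(7)) = Mul(Add(-21, Mul(-7, -7), Mul(3, -3), Mul(-3, -7)), Add(-3, Mul(-3, 7))) = Mul(Add(-21, 49, -9, 21), Add(-3, -21)) = Mul(40, -24) = -960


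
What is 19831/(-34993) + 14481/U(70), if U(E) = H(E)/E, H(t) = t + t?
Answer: 72384853/9998 ≈ 7239.9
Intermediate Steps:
H(t) = 2*t
U(E) = 2 (U(E) = (2*E)/E = 2)
19831/(-34993) + 14481/U(70) = 19831/(-34993) + 14481/2 = 19831*(-1/34993) + 14481*(½) = -2833/4999 + 14481/2 = 72384853/9998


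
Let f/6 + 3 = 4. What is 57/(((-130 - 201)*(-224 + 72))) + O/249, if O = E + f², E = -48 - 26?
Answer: -99877/659352 ≈ -0.15148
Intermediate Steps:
f = 6 (f = -18 + 6*4 = -18 + 24 = 6)
E = -74
O = -38 (O = -74 + 6² = -74 + 36 = -38)
57/(((-130 - 201)*(-224 + 72))) + O/249 = 57/(((-130 - 201)*(-224 + 72))) - 38/249 = 57/((-331*(-152))) - 38*1/249 = 57/50312 - 38/249 = 57*(1/50312) - 38/249 = 3/2648 - 38/249 = -99877/659352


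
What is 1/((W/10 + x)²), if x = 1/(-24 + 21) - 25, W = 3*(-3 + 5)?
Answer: 225/137641 ≈ 0.0016347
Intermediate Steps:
W = 6 (W = 3*2 = 6)
x = -76/3 (x = 1/(-3) - 25 = -⅓ - 25 = -76/3 ≈ -25.333)
1/((W/10 + x)²) = 1/((6/10 - 76/3)²) = 1/((6*(⅒) - 76/3)²) = 1/((⅗ - 76/3)²) = 1/((-371/15)²) = 1/(137641/225) = 225/137641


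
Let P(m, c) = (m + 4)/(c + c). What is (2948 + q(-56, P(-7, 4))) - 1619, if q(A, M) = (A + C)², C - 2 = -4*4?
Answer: 6229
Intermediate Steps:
C = -14 (C = 2 - 4*4 = 2 - 16 = -14)
P(m, c) = (4 + m)/(2*c) (P(m, c) = (4 + m)/((2*c)) = (4 + m)*(1/(2*c)) = (4 + m)/(2*c))
q(A, M) = (-14 + A)² (q(A, M) = (A - 14)² = (-14 + A)²)
(2948 + q(-56, P(-7, 4))) - 1619 = (2948 + (-14 - 56)²) - 1619 = (2948 + (-70)²) - 1619 = (2948 + 4900) - 1619 = 7848 - 1619 = 6229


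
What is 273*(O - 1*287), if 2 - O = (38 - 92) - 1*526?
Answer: 80535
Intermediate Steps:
O = 582 (O = 2 - ((38 - 92) - 1*526) = 2 - (-54 - 526) = 2 - 1*(-580) = 2 + 580 = 582)
273*(O - 1*287) = 273*(582 - 1*287) = 273*(582 - 287) = 273*295 = 80535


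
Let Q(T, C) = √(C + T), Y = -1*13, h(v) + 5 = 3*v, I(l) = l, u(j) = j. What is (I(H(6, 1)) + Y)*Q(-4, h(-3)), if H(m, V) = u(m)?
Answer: -21*I*√2 ≈ -29.698*I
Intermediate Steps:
H(m, V) = m
h(v) = -5 + 3*v
Y = -13
(I(H(6, 1)) + Y)*Q(-4, h(-3)) = (6 - 13)*√((-5 + 3*(-3)) - 4) = -7*√((-5 - 9) - 4) = -7*√(-14 - 4) = -21*I*√2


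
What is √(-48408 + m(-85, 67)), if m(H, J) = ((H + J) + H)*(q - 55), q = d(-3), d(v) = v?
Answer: 7*I*√866 ≈ 206.0*I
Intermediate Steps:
q = -3
m(H, J) = -116*H - 58*J (m(H, J) = ((H + J) + H)*(-3 - 55) = (J + 2*H)*(-58) = -116*H - 58*J)
√(-48408 + m(-85, 67)) = √(-48408 + (-116*(-85) - 58*67)) = √(-48408 + (9860 - 3886)) = √(-48408 + 5974) = √(-42434) = 7*I*√866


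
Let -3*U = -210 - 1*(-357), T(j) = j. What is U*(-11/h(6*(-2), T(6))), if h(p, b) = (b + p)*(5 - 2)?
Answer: -539/18 ≈ -29.944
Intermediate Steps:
h(p, b) = 3*b + 3*p (h(p, b) = (b + p)*3 = 3*b + 3*p)
U = -49 (U = -(-210 - 1*(-357))/3 = -(-210 + 357)/3 = -1/3*147 = -49)
U*(-11/h(6*(-2), T(6))) = -(-539)/(3*6 + 3*(6*(-2))) = -(-539)/(18 + 3*(-12)) = -(-539)/(18 - 36) = -(-539)/(-18) = -(-539)*(-1)/18 = -49*11/18 = -539/18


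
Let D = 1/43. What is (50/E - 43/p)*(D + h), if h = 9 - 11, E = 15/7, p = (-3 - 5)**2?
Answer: -369835/8256 ≈ -44.796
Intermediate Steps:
p = 64 (p = (-8)**2 = 64)
E = 15/7 (E = 15*(1/7) = 15/7 ≈ 2.1429)
h = -2
D = 1/43 ≈ 0.023256
(50/E - 43/p)*(D + h) = (50/(15/7) - 43/64)*(1/43 - 2) = (50*(7/15) - 43*1/64)*(-85/43) = (70/3 - 43/64)*(-85/43) = (4351/192)*(-85/43) = -369835/8256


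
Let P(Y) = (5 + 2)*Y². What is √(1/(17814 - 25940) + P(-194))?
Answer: √17396229787826/8126 ≈ 513.28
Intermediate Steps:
P(Y) = 7*Y²
√(1/(17814 - 25940) + P(-194)) = √(1/(17814 - 25940) + 7*(-194)²) = √(1/(-8126) + 7*37636) = √(-1/8126 + 263452) = √(2140810951/8126) = √17396229787826/8126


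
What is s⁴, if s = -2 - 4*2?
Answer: 10000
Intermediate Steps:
s = -10 (s = -2 - 8 = -10)
s⁴ = (-10)⁴ = 10000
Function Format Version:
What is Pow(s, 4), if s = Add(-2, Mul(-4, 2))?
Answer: 10000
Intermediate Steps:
s = -10 (s = Add(-2, -8) = -10)
Pow(s, 4) = Pow(-10, 4) = 10000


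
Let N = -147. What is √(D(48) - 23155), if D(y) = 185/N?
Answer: I*√10211910/21 ≈ 152.17*I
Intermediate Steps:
D(y) = -185/147 (D(y) = 185/(-147) = 185*(-1/147) = -185/147)
√(D(48) - 23155) = √(-185/147 - 23155) = √(-3403970/147) = I*√10211910/21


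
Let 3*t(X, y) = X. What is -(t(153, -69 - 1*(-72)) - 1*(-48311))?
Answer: -48362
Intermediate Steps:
t(X, y) = X/3
-(t(153, -69 - 1*(-72)) - 1*(-48311)) = -((1/3)*153 - 1*(-48311)) = -(51 + 48311) = -1*48362 = -48362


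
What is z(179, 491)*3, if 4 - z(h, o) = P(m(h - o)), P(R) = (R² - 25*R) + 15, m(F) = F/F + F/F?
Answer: 105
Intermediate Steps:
m(F) = 2 (m(F) = 1 + 1 = 2)
P(R) = 15 + R² - 25*R
z(h, o) = 35 (z(h, o) = 4 - (15 + 2² - 25*2) = 4 - (15 + 4 - 50) = 4 - 1*(-31) = 4 + 31 = 35)
z(179, 491)*3 = 35*3 = 105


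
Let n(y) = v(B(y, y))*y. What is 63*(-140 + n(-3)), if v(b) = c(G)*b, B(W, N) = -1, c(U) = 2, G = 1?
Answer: -8442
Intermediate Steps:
v(b) = 2*b
n(y) = -2*y (n(y) = (2*(-1))*y = -2*y)
63*(-140 + n(-3)) = 63*(-140 - 2*(-3)) = 63*(-140 + 6) = 63*(-134) = -8442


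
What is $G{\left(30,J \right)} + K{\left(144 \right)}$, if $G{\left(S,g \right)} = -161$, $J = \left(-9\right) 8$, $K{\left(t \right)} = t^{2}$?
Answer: $20575$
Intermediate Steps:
$J = -72$
$G{\left(30,J \right)} + K{\left(144 \right)} = -161 + 144^{2} = -161 + 20736 = 20575$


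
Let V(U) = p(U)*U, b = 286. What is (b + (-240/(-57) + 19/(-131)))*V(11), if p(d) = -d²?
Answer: -960946063/2489 ≈ -3.8608e+5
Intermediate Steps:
V(U) = -U³ (V(U) = (-U²)*U = -U³)
(b + (-240/(-57) + 19/(-131)))*V(11) = (286 + (-240/(-57) + 19/(-131)))*(-1*11³) = (286 + (-240*(-1/57) + 19*(-1/131)))*(-1*1331) = (286 + (80/19 - 19/131))*(-1331) = (286 + 10119/2489)*(-1331) = (721973/2489)*(-1331) = -960946063/2489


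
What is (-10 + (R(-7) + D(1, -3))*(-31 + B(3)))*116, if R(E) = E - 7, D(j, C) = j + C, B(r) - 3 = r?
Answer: 45240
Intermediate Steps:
B(r) = 3 + r
D(j, C) = C + j
R(E) = -7 + E
(-10 + (R(-7) + D(1, -3))*(-31 + B(3)))*116 = (-10 + ((-7 - 7) + (-3 + 1))*(-31 + (3 + 3)))*116 = (-10 + (-14 - 2)*(-31 + 6))*116 = (-10 - 16*(-25))*116 = (-10 + 400)*116 = 390*116 = 45240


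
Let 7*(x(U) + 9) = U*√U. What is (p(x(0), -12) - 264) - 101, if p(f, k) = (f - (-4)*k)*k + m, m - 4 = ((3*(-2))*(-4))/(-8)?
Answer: 320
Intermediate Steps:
m = 1 (m = 4 + ((3*(-2))*(-4))/(-8) = 4 - 6*(-4)*(-⅛) = 4 + 24*(-⅛) = 4 - 3 = 1)
x(U) = -9 + U^(3/2)/7 (x(U) = -9 + (U*√U)/7 = -9 + U^(3/2)/7)
p(f, k) = 1 + k*(f + 4*k) (p(f, k) = (f - (-4)*k)*k + 1 = (f + 4*k)*k + 1 = k*(f + 4*k) + 1 = 1 + k*(f + 4*k))
(p(x(0), -12) - 264) - 101 = ((1 + 4*(-12)² + (-9 + 0^(3/2)/7)*(-12)) - 264) - 101 = ((1 + 4*144 + (-9 + (⅐)*0)*(-12)) - 264) - 101 = ((1 + 576 + (-9 + 0)*(-12)) - 264) - 101 = ((1 + 576 - 9*(-12)) - 264) - 101 = ((1 + 576 + 108) - 264) - 101 = (685 - 264) - 101 = 421 - 101 = 320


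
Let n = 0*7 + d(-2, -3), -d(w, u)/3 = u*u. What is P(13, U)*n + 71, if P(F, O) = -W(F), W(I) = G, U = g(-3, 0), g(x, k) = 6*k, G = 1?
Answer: 98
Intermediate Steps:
U = 0 (U = 6*0 = 0)
W(I) = 1
d(w, u) = -3*u**2 (d(w, u) = -3*u*u = -3*u**2)
P(F, O) = -1 (P(F, O) = -1*1 = -1)
n = -27 (n = 0*7 - 3*(-3)**2 = 0 - 3*9 = 0 - 27 = -27)
P(13, U)*n + 71 = -1*(-27) + 71 = 27 + 71 = 98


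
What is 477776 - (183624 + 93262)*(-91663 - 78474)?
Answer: 47109031158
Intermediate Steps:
477776 - (183624 + 93262)*(-91663 - 78474) = 477776 - 276886*(-170137) = 477776 - 1*(-47108553382) = 477776 + 47108553382 = 47109031158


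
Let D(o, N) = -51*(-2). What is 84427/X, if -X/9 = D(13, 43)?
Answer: -84427/918 ≈ -91.968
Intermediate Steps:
D(o, N) = 102
X = -918 (X = -9*102 = -918)
84427/X = 84427/(-918) = 84427*(-1/918) = -84427/918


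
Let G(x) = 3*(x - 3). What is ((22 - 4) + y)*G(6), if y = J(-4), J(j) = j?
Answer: 126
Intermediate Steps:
G(x) = -9 + 3*x (G(x) = 3*(-3 + x) = -9 + 3*x)
y = -4
((22 - 4) + y)*G(6) = ((22 - 4) - 4)*(-9 + 3*6) = (18 - 4)*(-9 + 18) = 14*9 = 126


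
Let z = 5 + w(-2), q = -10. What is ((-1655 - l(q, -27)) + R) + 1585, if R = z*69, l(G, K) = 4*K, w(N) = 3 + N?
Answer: 452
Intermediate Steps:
z = 6 (z = 5 + (3 - 2) = 5 + 1 = 6)
R = 414 (R = 6*69 = 414)
((-1655 - l(q, -27)) + R) + 1585 = ((-1655 - 4*(-27)) + 414) + 1585 = ((-1655 - 1*(-108)) + 414) + 1585 = ((-1655 + 108) + 414) + 1585 = (-1547 + 414) + 1585 = -1133 + 1585 = 452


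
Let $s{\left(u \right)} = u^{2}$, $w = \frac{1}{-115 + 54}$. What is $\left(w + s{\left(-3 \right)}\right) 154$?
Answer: $\frac{84392}{61} \approx 1383.5$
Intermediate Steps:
$w = - \frac{1}{61}$ ($w = \frac{1}{-61} = - \frac{1}{61} \approx -0.016393$)
$\left(w + s{\left(-3 \right)}\right) 154 = \left(- \frac{1}{61} + \left(-3\right)^{2}\right) 154 = \left(- \frac{1}{61} + 9\right) 154 = \frac{548}{61} \cdot 154 = \frac{84392}{61}$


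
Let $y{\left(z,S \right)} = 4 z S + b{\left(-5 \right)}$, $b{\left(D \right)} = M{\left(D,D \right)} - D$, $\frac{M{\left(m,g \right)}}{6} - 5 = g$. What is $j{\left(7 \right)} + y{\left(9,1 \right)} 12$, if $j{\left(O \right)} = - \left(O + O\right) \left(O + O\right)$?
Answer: $296$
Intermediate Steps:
$M{\left(m,g \right)} = 30 + 6 g$
$b{\left(D \right)} = 30 + 5 D$ ($b{\left(D \right)} = \left(30 + 6 D\right) - D = 30 + 5 D$)
$j{\left(O \right)} = - 4 O^{2}$ ($j{\left(O \right)} = - 2 O 2 O = - 4 O^{2}$)
$y{\left(z,S \right)} = 5 + 4 S z$ ($y{\left(z,S \right)} = 4 z S + \left(30 + 5 \left(-5\right)\right) = 4 S z + \left(30 - 25\right) = 4 S z + 5 = 5 + 4 S z$)
$j{\left(7 \right)} + y{\left(9,1 \right)} 12 = - 4 \cdot 7^{2} + \left(5 + 4 \cdot 1 \cdot 9\right) 12 = \left(-4\right) 49 + \left(5 + 36\right) 12 = -196 + 41 \cdot 12 = -196 + 492 = 296$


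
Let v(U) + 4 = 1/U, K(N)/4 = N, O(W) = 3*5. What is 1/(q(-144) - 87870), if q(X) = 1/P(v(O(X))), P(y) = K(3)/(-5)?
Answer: -12/1054445 ≈ -1.1380e-5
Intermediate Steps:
O(W) = 15
K(N) = 4*N
v(U) = -4 + 1/U
P(y) = -12/5 (P(y) = (4*3)/(-5) = 12*(-1/5) = -12/5)
q(X) = -5/12 (q(X) = 1/(-12/5) = -5/12)
1/(q(-144) - 87870) = 1/(-5/12 - 87870) = 1/(-1054445/12) = -12/1054445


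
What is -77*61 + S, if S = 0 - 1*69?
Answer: -4766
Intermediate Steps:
S = -69 (S = 0 - 69 = -69)
-77*61 + S = -77*61 - 69 = -4697 - 69 = -4766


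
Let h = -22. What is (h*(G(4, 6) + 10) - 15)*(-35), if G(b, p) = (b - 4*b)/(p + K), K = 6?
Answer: 7455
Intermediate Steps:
G(b, p) = -3*b/(6 + p) (G(b, p) = (b - 4*b)/(p + 6) = (-3*b)/(6 + p) = -3*b/(6 + p))
(h*(G(4, 6) + 10) - 15)*(-35) = (-22*(-3*4/(6 + 6) + 10) - 15)*(-35) = (-22*(-3*4/12 + 10) - 15)*(-35) = (-22*(-3*4*1/12 + 10) - 15)*(-35) = (-22*(-1 + 10) - 15)*(-35) = (-22*9 - 15)*(-35) = (-198 - 15)*(-35) = -213*(-35) = 7455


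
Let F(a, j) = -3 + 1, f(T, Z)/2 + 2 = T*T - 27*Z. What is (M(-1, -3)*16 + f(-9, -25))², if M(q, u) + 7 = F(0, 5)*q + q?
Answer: 1993744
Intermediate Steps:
f(T, Z) = -4 - 54*Z + 2*T² (f(T, Z) = -4 + 2*(T*T - 27*Z) = -4 + 2*(T² - 27*Z) = -4 + (-54*Z + 2*T²) = -4 - 54*Z + 2*T²)
F(a, j) = -2
M(q, u) = -7 - q (M(q, u) = -7 + (-2*q + q) = -7 - q)
(M(-1, -3)*16 + f(-9, -25))² = ((-7 - 1*(-1))*16 + (-4 - 54*(-25) + 2*(-9)²))² = ((-7 + 1)*16 + (-4 + 1350 + 2*81))² = (-6*16 + (-4 + 1350 + 162))² = (-96 + 1508)² = 1412² = 1993744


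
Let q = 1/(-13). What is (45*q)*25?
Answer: -1125/13 ≈ -86.538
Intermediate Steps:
q = -1/13 ≈ -0.076923
(45*q)*25 = (45*(-1/13))*25 = -45/13*25 = -1125/13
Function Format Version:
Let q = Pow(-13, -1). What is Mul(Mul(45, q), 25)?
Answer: Rational(-1125, 13) ≈ -86.538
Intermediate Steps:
q = Rational(-1, 13) ≈ -0.076923
Mul(Mul(45, q), 25) = Mul(Mul(45, Rational(-1, 13)), 25) = Mul(Rational(-45, 13), 25) = Rational(-1125, 13)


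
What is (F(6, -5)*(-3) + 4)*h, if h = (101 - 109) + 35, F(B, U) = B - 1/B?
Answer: -729/2 ≈ -364.50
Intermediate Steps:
h = 27 (h = -8 + 35 = 27)
(F(6, -5)*(-3) + 4)*h = ((6 - 1/6)*(-3) + 4)*27 = ((6 - 1*⅙)*(-3) + 4)*27 = ((6 - ⅙)*(-3) + 4)*27 = ((35/6)*(-3) + 4)*27 = (-35/2 + 4)*27 = -27/2*27 = -729/2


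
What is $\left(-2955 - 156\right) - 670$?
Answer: $-3781$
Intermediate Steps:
$\left(-2955 - 156\right) - 670 = -3111 + \left(-1179 + 509\right) = -3111 - 670 = -3781$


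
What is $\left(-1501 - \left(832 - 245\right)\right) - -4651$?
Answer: $2563$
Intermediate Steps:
$\left(-1501 - \left(832 - 245\right)\right) - -4651 = \left(-1501 - \left(832 - 245\right)\right) + 4651 = \left(-1501 - 587\right) + 4651 = -2088 + 4651 = 2563$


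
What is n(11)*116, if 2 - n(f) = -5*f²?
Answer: 70412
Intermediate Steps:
n(f) = 2 + 5*f² (n(f) = 2 - (-5)*f² = 2 + 5*f²)
n(11)*116 = (2 + 5*11²)*116 = (2 + 5*121)*116 = (2 + 605)*116 = 607*116 = 70412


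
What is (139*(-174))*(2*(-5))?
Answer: 241860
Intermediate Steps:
(139*(-174))*(2*(-5)) = -24186*(-10) = 241860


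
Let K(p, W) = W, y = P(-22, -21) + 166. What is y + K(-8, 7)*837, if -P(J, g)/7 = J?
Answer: 6179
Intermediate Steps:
P(J, g) = -7*J
y = 320 (y = -7*(-22) + 166 = 154 + 166 = 320)
y + K(-8, 7)*837 = 320 + 7*837 = 320 + 5859 = 6179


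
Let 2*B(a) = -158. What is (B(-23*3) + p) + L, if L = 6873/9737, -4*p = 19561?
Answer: -193514857/38948 ≈ -4968.5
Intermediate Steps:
p = -19561/4 (p = -¼*19561 = -19561/4 ≈ -4890.3)
B(a) = -79 (B(a) = (½)*(-158) = -79)
L = 6873/9737 (L = 6873*(1/9737) = 6873/9737 ≈ 0.70586)
(B(-23*3) + p) + L = (-79 - 19561/4) + 6873/9737 = -19877/4 + 6873/9737 = -193514857/38948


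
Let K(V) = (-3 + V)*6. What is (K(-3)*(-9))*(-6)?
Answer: -1944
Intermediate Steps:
K(V) = -18 + 6*V
(K(-3)*(-9))*(-6) = ((-18 + 6*(-3))*(-9))*(-6) = ((-18 - 18)*(-9))*(-6) = -36*(-9)*(-6) = 324*(-6) = -1944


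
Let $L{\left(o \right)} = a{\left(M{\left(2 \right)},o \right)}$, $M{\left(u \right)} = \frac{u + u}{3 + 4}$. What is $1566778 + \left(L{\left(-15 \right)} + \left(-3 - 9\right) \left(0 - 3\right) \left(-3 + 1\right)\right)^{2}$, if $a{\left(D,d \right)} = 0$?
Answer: $1571962$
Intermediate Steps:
$M{\left(u \right)} = \frac{2 u}{7}$
$L{\left(o \right)} = 0$
$1566778 + \left(L{\left(-15 \right)} + \left(-3 - 9\right) \left(0 - 3\right) \left(-3 + 1\right)\right)^{2} = 1566778 + \left(0 + \left(-3 - 9\right) \left(0 - 3\right) \left(-3 + 1\right)\right)^{2} = 1566778 + \left(0 - 12 \left(\left(-3\right) \left(-2\right)\right)\right)^{2} = 1566778 + \left(0 - 72\right)^{2} = 1566778 + \left(-72\right)^{2} = 1566778 + 5184 = 1571962$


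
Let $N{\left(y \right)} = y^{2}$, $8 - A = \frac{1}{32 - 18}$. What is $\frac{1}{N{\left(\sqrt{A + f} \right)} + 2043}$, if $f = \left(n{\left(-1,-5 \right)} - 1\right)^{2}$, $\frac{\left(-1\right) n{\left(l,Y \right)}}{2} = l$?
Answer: $\frac{14}{28727} \approx 0.00048735$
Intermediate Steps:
$n{\left(l,Y \right)} = - 2 l$
$A = \frac{111}{14}$ ($A = 8 - \frac{1}{32 - 18} = 8 - \frac{1}{14} = \frac{111}{14} \approx 7.9286$)
$f = 1$ ($f = \left(\left(-2\right) \left(-1\right) - 1\right)^{2} = \left(2 - 1\right)^{2} = 1^{2} = 1$)
$\frac{1}{N{\left(\sqrt{A + f} \right)} + 2043} = \frac{1}{\left(\sqrt{\frac{111}{14} + 1}\right)^{2} + 2043} = \frac{1}{\left(\sqrt{\frac{125}{14}}\right)^{2} + 2043} = \frac{1}{\left(\frac{5 \sqrt{70}}{14}\right)^{2} + 2043} = \frac{1}{\frac{125}{14} + 2043} = \frac{1}{\frac{28727}{14}} = \frac{14}{28727}$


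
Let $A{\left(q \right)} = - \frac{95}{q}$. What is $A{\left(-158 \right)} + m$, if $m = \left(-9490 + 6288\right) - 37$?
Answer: $- \frac{511667}{158} \approx -3238.4$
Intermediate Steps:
$m = -3239$ ($m = -3202 - 37 = -3239$)
$A{\left(-158 \right)} + m = - \frac{95}{-158} - 3239 = \left(-95\right) \left(- \frac{1}{158}\right) - 3239 = \frac{95}{158} - 3239 = - \frac{511667}{158}$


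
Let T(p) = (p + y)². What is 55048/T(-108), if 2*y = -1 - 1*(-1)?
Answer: 6881/1458 ≈ 4.7195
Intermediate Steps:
y = 0 (y = (-1 - 1*(-1))/2 = (-1 + 1)/2 = (½)*0 = 0)
T(p) = p² (T(p) = (p + 0)² = p²)
55048/T(-108) = 55048/((-108)²) = 55048/11664 = 55048*(1/11664) = 6881/1458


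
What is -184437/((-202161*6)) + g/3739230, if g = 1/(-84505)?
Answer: 1618863138255544/10646594476152525 ≈ 0.15205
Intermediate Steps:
g = -1/84505 ≈ -1.1834e-5
-184437/((-202161*6)) + g/3739230 = -184437/((-202161*6)) - 1/84505/3739230 = -184437/(-1212966) - 1/84505*1/3739230 = -184437*(-1/1212966) - 1/315983631150 = 20493/134774 - 1/315983631150 = 1618863138255544/10646594476152525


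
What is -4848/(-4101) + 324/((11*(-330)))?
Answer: 903862/827035 ≈ 1.0929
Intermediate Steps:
-4848/(-4101) + 324/((11*(-330))) = -4848*(-1/4101) + 324/(-3630) = 1616/1367 + 324*(-1/3630) = 1616/1367 - 54/605 = 903862/827035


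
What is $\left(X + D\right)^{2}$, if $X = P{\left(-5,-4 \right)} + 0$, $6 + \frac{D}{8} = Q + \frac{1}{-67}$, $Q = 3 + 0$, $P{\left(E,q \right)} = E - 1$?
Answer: $\frac{4072324}{4489} \approx 907.18$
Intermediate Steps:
$P{\left(E,q \right)} = -1 + E$
$Q = 3$
$D = - \frac{1616}{67}$ ($D = -48 + 8 \left(3 + \frac{1}{-67}\right) = -48 + 8 \left(3 - \frac{1}{67}\right) = -48 + 8 \cdot \frac{200}{67} = -48 + \frac{1600}{67} = - \frac{1616}{67} \approx -24.119$)
$X = -6$ ($X = \left(-1 - 5\right) + 0 = -6 + 0 = -6$)
$\left(X + D\right)^{2} = \left(-6 - \frac{1616}{67}\right)^{2} = \left(- \frac{2018}{67}\right)^{2} = \frac{4072324}{4489}$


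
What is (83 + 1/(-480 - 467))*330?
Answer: 25938000/947 ≈ 27390.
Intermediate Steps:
(83 + 1/(-480 - 467))*330 = (83 + 1/(-947))*330 = (83 - 1/947)*330 = (78600/947)*330 = 25938000/947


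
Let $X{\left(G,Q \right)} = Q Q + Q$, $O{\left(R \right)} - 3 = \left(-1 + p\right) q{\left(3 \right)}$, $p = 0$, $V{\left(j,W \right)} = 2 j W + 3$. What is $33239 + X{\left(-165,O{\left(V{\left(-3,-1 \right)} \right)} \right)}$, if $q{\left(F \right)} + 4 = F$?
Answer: $33259$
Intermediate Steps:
$q{\left(F \right)} = -4 + F$
$V{\left(j,W \right)} = 3 + 2 W j$ ($V{\left(j,W \right)} = 2 W j + 3 = 3 + 2 W j$)
$O{\left(R \right)} = 4$ ($O{\left(R \right)} = 3 + \left(-1 + 0\right) \left(-4 + 3\right) = 3 - -1 = 3 + 1 = 4$)
$X{\left(G,Q \right)} = Q + Q^{2}$ ($X{\left(G,Q \right)} = Q^{2} + Q = Q + Q^{2}$)
$33239 + X{\left(-165,O{\left(V{\left(-3,-1 \right)} \right)} \right)} = 33239 + 4 \left(1 + 4\right) = 33239 + 4 \cdot 5 = 33239 + 20 = 33259$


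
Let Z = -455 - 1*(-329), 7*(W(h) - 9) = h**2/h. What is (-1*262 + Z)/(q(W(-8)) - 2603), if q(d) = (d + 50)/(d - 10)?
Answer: 194/1315 ≈ 0.14753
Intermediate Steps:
W(h) = 9 + h/7 (W(h) = 9 + (h**2/h)/7 = 9 + h/7)
Z = -126 (Z = -455 + 329 = -126)
q(d) = (50 + d)/(-10 + d)
(-1*262 + Z)/(q(W(-8)) - 2603) = (-1*262 - 126)/((50 + (9 + (1/7)*(-8)))/(-10 + (9 + (1/7)*(-8))) - 2603) = (-262 - 126)/((50 + (9 - 8/7))/(-10 + (9 - 8/7)) - 2603) = -388/((50 + 55/7)/(-10 + 55/7) - 2603) = -388/((405/7)/(-15/7) - 2603) = -388/(-7/15*405/7 - 2603) = -388/(-27 - 2603) = -388/(-2630) = -388*(-1/2630) = 194/1315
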